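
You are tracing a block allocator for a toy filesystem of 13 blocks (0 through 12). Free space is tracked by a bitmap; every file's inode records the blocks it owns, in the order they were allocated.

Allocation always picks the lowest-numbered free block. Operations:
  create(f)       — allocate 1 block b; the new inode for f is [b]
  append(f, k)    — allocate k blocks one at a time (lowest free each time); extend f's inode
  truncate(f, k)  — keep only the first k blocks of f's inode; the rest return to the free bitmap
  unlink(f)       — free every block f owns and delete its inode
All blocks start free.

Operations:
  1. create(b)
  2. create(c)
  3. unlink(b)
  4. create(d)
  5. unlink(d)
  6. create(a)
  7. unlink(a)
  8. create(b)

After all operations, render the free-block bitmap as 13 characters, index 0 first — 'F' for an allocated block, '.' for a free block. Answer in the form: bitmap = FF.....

[1] create(b) — b=0 (map F............)
[2] create(c) — b=0 c=1 (map FF...........)
[3] unlink(b) — c=1 (map .F...........)
[4] create(d) — c=1 d=0 (map FF...........)
[5] unlink(d) — c=1 (map .F...........)
[6] create(a) — a=0 c=1 (map FF...........)
[7] unlink(a) — c=1 (map .F...........)
[8] create(b) — b=0 c=1 (map FF...........)

bitmap = FF...........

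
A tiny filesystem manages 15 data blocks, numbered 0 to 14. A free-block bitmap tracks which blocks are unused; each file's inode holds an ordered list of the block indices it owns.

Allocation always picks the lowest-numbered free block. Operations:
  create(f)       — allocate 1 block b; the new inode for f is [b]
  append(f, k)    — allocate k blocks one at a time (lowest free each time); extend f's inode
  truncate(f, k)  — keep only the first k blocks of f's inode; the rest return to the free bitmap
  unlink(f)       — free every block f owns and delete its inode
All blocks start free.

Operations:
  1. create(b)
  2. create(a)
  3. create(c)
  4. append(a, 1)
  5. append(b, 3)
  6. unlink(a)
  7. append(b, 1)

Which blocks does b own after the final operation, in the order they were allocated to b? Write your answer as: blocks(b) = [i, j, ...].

  1. create(b)  ⇒  F..............  {b→[0]}
  2. create(a)  ⇒  FF.............  {a→[1]; b→[0]}
  3. create(c)  ⇒  FFF............  {a→[1]; b→[0]; c→[2]}
  4. append(a, 1)  ⇒  FFFF...........  {a→[1, 3]; b→[0]; c→[2]}
  5. append(b, 3)  ⇒  FFFFFFF........  {a→[1, 3]; b→[0, 4, 5, 6]; c→[2]}
  6. unlink(a)  ⇒  F.F.FFF........  {b→[0, 4, 5, 6]; c→[2]}
  7. append(b, 1)  ⇒  FFF.FFF........  {b→[0, 4, 5, 6, 1]; c→[2]}

blocks(b) = [0, 4, 5, 6, 1]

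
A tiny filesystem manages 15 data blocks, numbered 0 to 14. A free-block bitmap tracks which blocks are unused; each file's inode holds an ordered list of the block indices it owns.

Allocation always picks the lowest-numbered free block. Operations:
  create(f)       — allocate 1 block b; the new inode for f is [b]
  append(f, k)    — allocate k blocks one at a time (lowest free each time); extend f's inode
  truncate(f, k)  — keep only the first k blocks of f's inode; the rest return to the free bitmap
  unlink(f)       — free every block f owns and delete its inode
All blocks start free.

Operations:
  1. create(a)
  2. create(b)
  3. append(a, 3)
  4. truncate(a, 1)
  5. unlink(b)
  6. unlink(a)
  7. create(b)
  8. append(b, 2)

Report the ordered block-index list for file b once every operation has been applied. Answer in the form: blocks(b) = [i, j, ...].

blocks(b) = [0, 1, 2]

  1. create(a)  ⇒  F..............  {a→[0]}
  2. create(b)  ⇒  FF.............  {a→[0]; b→[1]}
  3. append(a, 3)  ⇒  FFFFF..........  {a→[0, 2, 3, 4]; b→[1]}
  4. truncate(a, 1)  ⇒  FF.............  {a→[0]; b→[1]}
  5. unlink(b)  ⇒  F..............  {a→[0]}
  6. unlink(a)  ⇒  ...............  {}
  7. create(b)  ⇒  F..............  {b→[0]}
  8. append(b, 2)  ⇒  FFF............  {b→[0, 1, 2]}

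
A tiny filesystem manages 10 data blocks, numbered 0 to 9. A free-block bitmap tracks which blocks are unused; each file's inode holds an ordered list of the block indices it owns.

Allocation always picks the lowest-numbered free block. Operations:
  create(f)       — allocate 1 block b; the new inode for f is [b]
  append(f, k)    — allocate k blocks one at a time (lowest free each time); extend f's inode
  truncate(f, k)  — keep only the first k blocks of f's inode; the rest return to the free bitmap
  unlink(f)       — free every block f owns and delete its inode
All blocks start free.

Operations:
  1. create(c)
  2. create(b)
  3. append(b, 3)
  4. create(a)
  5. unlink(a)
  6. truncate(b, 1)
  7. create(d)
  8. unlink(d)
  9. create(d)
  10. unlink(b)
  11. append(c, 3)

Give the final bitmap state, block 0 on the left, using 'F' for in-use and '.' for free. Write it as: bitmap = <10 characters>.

[1] create(c) — c=0 (map F.........)
[2] create(b) — b=1 c=0 (map FF........)
[3] append(b, 3) — b=1,2,3,4 c=0 (map FFFFF.....)
[4] create(a) — a=5 b=1,2,3,4 c=0 (map FFFFFF....)
[5] unlink(a) — b=1,2,3,4 c=0 (map FFFFF.....)
[6] truncate(b, 1) — b=1 c=0 (map FF........)
[7] create(d) — b=1 c=0 d=2 (map FFF.......)
[8] unlink(d) — b=1 c=0 (map FF........)
[9] create(d) — b=1 c=0 d=2 (map FFF.......)
[10] unlink(b) — c=0 d=2 (map F.F.......)
[11] append(c, 3) — c=0,1,3,4 d=2 (map FFFFF.....)

bitmap = FFFFF.....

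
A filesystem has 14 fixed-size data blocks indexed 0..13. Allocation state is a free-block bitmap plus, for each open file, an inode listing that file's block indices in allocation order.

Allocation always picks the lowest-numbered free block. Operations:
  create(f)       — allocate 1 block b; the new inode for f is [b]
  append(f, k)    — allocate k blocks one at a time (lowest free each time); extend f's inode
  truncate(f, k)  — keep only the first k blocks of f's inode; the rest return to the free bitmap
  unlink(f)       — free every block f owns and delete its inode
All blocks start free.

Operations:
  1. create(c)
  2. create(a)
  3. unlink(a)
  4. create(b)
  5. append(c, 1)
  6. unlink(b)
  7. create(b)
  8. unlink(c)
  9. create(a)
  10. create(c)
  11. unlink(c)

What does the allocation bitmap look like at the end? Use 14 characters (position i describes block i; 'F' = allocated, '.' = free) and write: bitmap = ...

bitmap = FF............

[1] create(c) — c=0 (map F.............)
[2] create(a) — a=1 c=0 (map FF............)
[3] unlink(a) — c=0 (map F.............)
[4] create(b) — b=1 c=0 (map FF............)
[5] append(c, 1) — b=1 c=0,2 (map FFF...........)
[6] unlink(b) — c=0,2 (map F.F...........)
[7] create(b) — b=1 c=0,2 (map FFF...........)
[8] unlink(c) — b=1 (map .F............)
[9] create(a) — a=0 b=1 (map FF............)
[10] create(c) — a=0 b=1 c=2 (map FFF...........)
[11] unlink(c) — a=0 b=1 (map FF............)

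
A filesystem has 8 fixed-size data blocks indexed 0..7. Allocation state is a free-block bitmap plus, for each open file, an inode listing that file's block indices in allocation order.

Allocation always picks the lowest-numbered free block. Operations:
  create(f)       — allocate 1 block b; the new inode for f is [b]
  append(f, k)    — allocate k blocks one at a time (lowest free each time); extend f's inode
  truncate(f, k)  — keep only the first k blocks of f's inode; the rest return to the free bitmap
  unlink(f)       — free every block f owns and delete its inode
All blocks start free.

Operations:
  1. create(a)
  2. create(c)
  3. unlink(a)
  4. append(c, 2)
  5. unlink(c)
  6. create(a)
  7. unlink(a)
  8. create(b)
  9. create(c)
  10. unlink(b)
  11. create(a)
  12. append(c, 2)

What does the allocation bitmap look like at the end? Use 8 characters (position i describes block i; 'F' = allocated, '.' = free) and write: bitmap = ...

[1] create(a) — a=0 (map F.......)
[2] create(c) — a=0 c=1 (map FF......)
[3] unlink(a) — c=1 (map .F......)
[4] append(c, 2) — c=1,0,2 (map FFF.....)
[5] unlink(c) —  (map ........)
[6] create(a) — a=0 (map F.......)
[7] unlink(a) —  (map ........)
[8] create(b) — b=0 (map F.......)
[9] create(c) — b=0 c=1 (map FF......)
[10] unlink(b) — c=1 (map .F......)
[11] create(a) — a=0 c=1 (map FF......)
[12] append(c, 2) — a=0 c=1,2,3 (map FFFF....)

bitmap = FFFF....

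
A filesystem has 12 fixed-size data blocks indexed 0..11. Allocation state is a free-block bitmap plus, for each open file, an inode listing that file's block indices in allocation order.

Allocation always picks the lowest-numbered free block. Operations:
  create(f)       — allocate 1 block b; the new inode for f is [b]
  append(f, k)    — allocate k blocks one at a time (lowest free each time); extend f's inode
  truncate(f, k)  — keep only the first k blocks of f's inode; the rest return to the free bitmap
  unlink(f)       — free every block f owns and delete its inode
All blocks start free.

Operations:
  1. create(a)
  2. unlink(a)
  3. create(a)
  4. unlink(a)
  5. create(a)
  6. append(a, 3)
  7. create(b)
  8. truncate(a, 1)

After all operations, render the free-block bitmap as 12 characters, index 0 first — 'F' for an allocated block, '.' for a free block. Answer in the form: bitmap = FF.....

after create(a) → a:[0]  free=[F...........]
after unlink(a) →   free=[............]
after create(a) → a:[0]  free=[F...........]
after unlink(a) →   free=[............]
after create(a) → a:[0]  free=[F...........]
after append(a, 3) → a:[0, 1, 2, 3]  free=[FFFF........]
after create(b) → a:[0, 1, 2, 3], b:[4]  free=[FFFFF.......]
after truncate(a, 1) → a:[0], b:[4]  free=[F...F.......]

bitmap = F...F.......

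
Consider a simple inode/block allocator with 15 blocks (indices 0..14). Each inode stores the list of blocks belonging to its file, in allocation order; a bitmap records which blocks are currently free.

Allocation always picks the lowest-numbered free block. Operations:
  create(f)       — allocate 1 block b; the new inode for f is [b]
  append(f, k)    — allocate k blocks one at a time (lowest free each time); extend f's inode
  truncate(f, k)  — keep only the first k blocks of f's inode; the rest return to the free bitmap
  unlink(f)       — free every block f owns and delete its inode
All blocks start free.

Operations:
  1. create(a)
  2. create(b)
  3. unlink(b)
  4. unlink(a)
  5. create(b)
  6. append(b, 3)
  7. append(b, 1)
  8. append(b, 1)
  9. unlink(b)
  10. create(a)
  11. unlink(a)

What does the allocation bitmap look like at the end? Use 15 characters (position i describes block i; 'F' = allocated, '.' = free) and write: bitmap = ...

bitmap = ...............

[1] create(a) — a=0 (map F..............)
[2] create(b) — a=0 b=1 (map FF.............)
[3] unlink(b) — a=0 (map F..............)
[4] unlink(a) —  (map ...............)
[5] create(b) — b=0 (map F..............)
[6] append(b, 3) — b=0,1,2,3 (map FFFF...........)
[7] append(b, 1) — b=0,1,2,3,4 (map FFFFF..........)
[8] append(b, 1) — b=0,1,2,3,4,5 (map FFFFFF.........)
[9] unlink(b) —  (map ...............)
[10] create(a) — a=0 (map F..............)
[11] unlink(a) —  (map ...............)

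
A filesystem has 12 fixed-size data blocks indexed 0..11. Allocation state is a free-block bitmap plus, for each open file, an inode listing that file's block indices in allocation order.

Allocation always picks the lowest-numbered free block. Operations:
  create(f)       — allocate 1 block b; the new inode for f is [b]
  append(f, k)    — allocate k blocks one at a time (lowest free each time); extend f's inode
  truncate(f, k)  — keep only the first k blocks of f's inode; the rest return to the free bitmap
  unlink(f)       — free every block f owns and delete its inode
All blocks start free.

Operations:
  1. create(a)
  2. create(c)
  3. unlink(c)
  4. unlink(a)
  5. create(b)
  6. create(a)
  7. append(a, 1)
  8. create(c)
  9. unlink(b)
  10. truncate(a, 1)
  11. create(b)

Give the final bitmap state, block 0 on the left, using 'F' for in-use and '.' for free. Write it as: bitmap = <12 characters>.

  1. create(a)  ⇒  F...........  {a→[0]}
  2. create(c)  ⇒  FF..........  {a→[0]; c→[1]}
  3. unlink(c)  ⇒  F...........  {a→[0]}
  4. unlink(a)  ⇒  ............  {}
  5. create(b)  ⇒  F...........  {b→[0]}
  6. create(a)  ⇒  FF..........  {a→[1]; b→[0]}
  7. append(a, 1)  ⇒  FFF.........  {a→[1, 2]; b→[0]}
  8. create(c)  ⇒  FFFF........  {a→[1, 2]; b→[0]; c→[3]}
  9. unlink(b)  ⇒  .FFF........  {a→[1, 2]; c→[3]}
  10. truncate(a, 1)  ⇒  .F.F........  {a→[1]; c→[3]}
  11. create(b)  ⇒  FF.F........  {a→[1]; b→[0]; c→[3]}

bitmap = FF.F........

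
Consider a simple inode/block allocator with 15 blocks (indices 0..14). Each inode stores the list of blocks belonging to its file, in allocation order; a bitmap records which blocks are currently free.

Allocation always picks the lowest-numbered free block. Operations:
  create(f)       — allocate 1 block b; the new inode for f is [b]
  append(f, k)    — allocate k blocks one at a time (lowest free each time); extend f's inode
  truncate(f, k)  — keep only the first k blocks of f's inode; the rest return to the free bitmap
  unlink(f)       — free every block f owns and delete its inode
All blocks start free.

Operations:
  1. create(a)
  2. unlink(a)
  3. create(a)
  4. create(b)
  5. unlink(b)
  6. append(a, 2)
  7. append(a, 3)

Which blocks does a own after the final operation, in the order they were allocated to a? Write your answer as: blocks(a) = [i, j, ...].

[1] create(a) — a=0 (map F..............)
[2] unlink(a) —  (map ...............)
[3] create(a) — a=0 (map F..............)
[4] create(b) — a=0 b=1 (map FF.............)
[5] unlink(b) — a=0 (map F..............)
[6] append(a, 2) — a=0,1,2 (map FFF............)
[7] append(a, 3) — a=0,1,2,3,4,5 (map FFFFFF.........)

blocks(a) = [0, 1, 2, 3, 4, 5]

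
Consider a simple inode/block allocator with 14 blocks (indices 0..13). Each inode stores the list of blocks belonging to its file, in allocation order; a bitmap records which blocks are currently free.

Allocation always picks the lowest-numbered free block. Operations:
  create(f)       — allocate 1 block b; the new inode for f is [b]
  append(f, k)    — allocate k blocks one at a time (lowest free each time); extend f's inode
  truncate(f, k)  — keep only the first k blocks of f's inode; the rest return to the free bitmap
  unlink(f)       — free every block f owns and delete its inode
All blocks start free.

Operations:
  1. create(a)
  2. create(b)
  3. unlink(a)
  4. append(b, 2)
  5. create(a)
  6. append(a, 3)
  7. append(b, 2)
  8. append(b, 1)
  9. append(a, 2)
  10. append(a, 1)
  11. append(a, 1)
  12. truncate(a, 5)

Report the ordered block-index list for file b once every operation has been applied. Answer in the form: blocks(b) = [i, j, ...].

create(a): bitmap=F............. | a=[0]
create(b): bitmap=FF............ | a=[0] b=[1]
unlink(a): bitmap=.F............ | b=[1]
append(b, 2): bitmap=FFF........... | b=[1, 0, 2]
create(a): bitmap=FFFF.......... | a=[3] b=[1, 0, 2]
append(a, 3): bitmap=FFFFFFF....... | a=[3, 4, 5, 6] b=[1, 0, 2]
append(b, 2): bitmap=FFFFFFFFF..... | a=[3, 4, 5, 6] b=[1, 0, 2, 7, 8]
append(b, 1): bitmap=FFFFFFFFFF.... | a=[3, 4, 5, 6] b=[1, 0, 2, 7, 8, 9]
append(a, 2): bitmap=FFFFFFFFFFFF.. | a=[3, 4, 5, 6, 10, 11] b=[1, 0, 2, 7, 8, 9]
append(a, 1): bitmap=FFFFFFFFFFFFF. | a=[3, 4, 5, 6, 10, 11, 12] b=[1, 0, 2, 7, 8, 9]
append(a, 1): bitmap=FFFFFFFFFFFFFF | a=[3, 4, 5, 6, 10, 11, 12, 13] b=[1, 0, 2, 7, 8, 9]
truncate(a, 5): bitmap=FFFFFFFFFFF... | a=[3, 4, 5, 6, 10] b=[1, 0, 2, 7, 8, 9]

blocks(b) = [1, 0, 2, 7, 8, 9]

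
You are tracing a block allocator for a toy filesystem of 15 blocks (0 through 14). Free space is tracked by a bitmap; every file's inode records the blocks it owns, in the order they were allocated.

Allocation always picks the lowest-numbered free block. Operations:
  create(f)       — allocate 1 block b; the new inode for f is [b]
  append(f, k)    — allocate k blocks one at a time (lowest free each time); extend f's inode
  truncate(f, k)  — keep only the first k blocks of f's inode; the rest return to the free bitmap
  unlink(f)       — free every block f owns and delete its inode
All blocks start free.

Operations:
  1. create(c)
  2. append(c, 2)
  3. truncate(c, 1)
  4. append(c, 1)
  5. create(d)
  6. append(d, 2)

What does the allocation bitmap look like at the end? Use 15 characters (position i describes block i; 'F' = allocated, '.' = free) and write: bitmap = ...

create(c): bitmap=F.............. | c=[0]
append(c, 2): bitmap=FFF............ | c=[0, 1, 2]
truncate(c, 1): bitmap=F.............. | c=[0]
append(c, 1): bitmap=FF............. | c=[0, 1]
create(d): bitmap=FFF............ | c=[0, 1] d=[2]
append(d, 2): bitmap=FFFFF.......... | c=[0, 1] d=[2, 3, 4]

bitmap = FFFFF..........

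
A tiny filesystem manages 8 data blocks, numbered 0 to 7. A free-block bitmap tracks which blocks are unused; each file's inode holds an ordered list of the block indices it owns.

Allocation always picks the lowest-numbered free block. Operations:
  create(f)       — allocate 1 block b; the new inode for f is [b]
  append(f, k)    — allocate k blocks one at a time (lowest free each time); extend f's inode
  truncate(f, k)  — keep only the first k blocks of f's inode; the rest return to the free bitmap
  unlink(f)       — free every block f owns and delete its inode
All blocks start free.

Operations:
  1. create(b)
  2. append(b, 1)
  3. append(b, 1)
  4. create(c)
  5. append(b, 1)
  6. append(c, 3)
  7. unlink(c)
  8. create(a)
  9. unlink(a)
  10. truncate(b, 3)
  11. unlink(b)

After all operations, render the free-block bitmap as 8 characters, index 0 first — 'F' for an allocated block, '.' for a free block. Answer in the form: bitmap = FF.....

after create(b) → b:[0]  free=[F.......]
after append(b, 1) → b:[0, 1]  free=[FF......]
after append(b, 1) → b:[0, 1, 2]  free=[FFF.....]
after create(c) → b:[0, 1, 2], c:[3]  free=[FFFF....]
after append(b, 1) → b:[0, 1, 2, 4], c:[3]  free=[FFFFF...]
after append(c, 3) → b:[0, 1, 2, 4], c:[3, 5, 6, 7]  free=[FFFFFFFF]
after unlink(c) → b:[0, 1, 2, 4]  free=[FFF.F...]
after create(a) → a:[3], b:[0, 1, 2, 4]  free=[FFFFF...]
after unlink(a) → b:[0, 1, 2, 4]  free=[FFF.F...]
after truncate(b, 3) → b:[0, 1, 2]  free=[FFF.....]
after unlink(b) →   free=[........]

bitmap = ........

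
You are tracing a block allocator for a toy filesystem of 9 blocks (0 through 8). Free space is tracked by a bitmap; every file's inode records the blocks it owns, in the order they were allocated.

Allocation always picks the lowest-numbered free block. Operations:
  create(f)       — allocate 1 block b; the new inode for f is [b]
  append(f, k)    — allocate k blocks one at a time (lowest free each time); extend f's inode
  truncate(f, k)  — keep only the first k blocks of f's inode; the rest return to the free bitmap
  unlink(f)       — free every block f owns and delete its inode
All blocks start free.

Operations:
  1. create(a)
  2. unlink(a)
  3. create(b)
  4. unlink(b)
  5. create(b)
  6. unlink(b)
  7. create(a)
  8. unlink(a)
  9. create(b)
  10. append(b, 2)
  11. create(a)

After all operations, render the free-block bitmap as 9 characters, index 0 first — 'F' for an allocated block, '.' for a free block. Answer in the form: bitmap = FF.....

[1] create(a) — a=0 (map F........)
[2] unlink(a) —  (map .........)
[3] create(b) — b=0 (map F........)
[4] unlink(b) —  (map .........)
[5] create(b) — b=0 (map F........)
[6] unlink(b) —  (map .........)
[7] create(a) — a=0 (map F........)
[8] unlink(a) —  (map .........)
[9] create(b) — b=0 (map F........)
[10] append(b, 2) — b=0,1,2 (map FFF......)
[11] create(a) — a=3 b=0,1,2 (map FFFF.....)

bitmap = FFFF.....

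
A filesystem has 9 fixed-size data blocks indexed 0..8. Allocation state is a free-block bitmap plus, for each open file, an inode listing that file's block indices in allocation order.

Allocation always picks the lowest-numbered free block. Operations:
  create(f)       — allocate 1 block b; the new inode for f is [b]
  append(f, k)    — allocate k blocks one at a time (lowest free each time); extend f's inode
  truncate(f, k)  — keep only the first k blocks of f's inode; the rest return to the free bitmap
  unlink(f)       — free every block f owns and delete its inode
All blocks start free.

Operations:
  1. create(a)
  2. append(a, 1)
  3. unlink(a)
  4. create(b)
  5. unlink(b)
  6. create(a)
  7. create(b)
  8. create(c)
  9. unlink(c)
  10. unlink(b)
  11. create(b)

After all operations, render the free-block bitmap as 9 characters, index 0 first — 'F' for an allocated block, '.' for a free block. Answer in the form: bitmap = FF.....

bitmap = FF.......

  1. create(a)  ⇒  F........  {a→[0]}
  2. append(a, 1)  ⇒  FF.......  {a→[0, 1]}
  3. unlink(a)  ⇒  .........  {}
  4. create(b)  ⇒  F........  {b→[0]}
  5. unlink(b)  ⇒  .........  {}
  6. create(a)  ⇒  F........  {a→[0]}
  7. create(b)  ⇒  FF.......  {a→[0]; b→[1]}
  8. create(c)  ⇒  FFF......  {a→[0]; b→[1]; c→[2]}
  9. unlink(c)  ⇒  FF.......  {a→[0]; b→[1]}
  10. unlink(b)  ⇒  F........  {a→[0]}
  11. create(b)  ⇒  FF.......  {a→[0]; b→[1]}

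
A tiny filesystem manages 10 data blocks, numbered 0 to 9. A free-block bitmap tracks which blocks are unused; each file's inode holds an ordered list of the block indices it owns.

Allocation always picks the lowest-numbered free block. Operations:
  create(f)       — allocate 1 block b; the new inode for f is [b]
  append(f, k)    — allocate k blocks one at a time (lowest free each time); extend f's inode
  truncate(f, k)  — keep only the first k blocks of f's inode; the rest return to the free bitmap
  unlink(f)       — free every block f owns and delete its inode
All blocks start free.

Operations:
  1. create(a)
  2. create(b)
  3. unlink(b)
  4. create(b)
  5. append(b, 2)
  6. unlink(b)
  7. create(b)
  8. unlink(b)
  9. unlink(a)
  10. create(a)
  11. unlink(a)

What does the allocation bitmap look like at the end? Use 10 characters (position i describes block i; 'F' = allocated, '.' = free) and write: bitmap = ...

bitmap = ..........

[1] create(a) — a=0 (map F.........)
[2] create(b) — a=0 b=1 (map FF........)
[3] unlink(b) — a=0 (map F.........)
[4] create(b) — a=0 b=1 (map FF........)
[5] append(b, 2) — a=0 b=1,2,3 (map FFFF......)
[6] unlink(b) — a=0 (map F.........)
[7] create(b) — a=0 b=1 (map FF........)
[8] unlink(b) — a=0 (map F.........)
[9] unlink(a) —  (map ..........)
[10] create(a) — a=0 (map F.........)
[11] unlink(a) —  (map ..........)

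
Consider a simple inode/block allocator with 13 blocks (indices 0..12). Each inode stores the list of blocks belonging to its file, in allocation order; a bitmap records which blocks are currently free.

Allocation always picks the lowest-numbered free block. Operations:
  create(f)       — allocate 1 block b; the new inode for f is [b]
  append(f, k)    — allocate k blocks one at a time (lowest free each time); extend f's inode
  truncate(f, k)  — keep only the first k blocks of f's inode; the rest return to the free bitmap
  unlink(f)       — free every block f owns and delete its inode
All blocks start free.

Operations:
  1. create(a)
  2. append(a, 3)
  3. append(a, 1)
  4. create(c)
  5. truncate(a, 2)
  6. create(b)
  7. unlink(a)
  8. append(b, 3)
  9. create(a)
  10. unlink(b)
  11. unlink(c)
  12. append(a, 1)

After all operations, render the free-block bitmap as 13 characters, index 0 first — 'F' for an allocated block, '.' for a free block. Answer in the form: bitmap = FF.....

create(a): bitmap=F............ | a=[0]
append(a, 3): bitmap=FFFF......... | a=[0, 1, 2, 3]
append(a, 1): bitmap=FFFFF........ | a=[0, 1, 2, 3, 4]
create(c): bitmap=FFFFFF....... | a=[0, 1, 2, 3, 4] c=[5]
truncate(a, 2): bitmap=FF...F....... | a=[0, 1] c=[5]
create(b): bitmap=FFF..F....... | a=[0, 1] b=[2] c=[5]
unlink(a): bitmap=..F..F....... | b=[2] c=[5]
append(b, 3): bitmap=FFFF.F....... | b=[2, 0, 1, 3] c=[5]
create(a): bitmap=FFFFFF....... | a=[4] b=[2, 0, 1, 3] c=[5]
unlink(b): bitmap=....FF....... | a=[4] c=[5]
unlink(c): bitmap=....F........ | a=[4]
append(a, 1): bitmap=F...F........ | a=[4, 0]

bitmap = F...F........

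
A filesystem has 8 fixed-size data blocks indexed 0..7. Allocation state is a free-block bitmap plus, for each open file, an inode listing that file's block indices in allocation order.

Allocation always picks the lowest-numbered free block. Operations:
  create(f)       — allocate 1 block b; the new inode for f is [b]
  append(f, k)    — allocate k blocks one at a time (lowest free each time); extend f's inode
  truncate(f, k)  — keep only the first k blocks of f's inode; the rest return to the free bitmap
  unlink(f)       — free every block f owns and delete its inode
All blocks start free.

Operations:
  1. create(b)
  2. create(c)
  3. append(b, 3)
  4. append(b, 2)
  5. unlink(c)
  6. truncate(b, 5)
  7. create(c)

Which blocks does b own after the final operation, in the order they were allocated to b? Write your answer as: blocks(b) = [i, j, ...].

blocks(b) = [0, 2, 3, 4, 5]

after create(b) → b:[0]  free=[F.......]
after create(c) → b:[0], c:[1]  free=[FF......]
after append(b, 3) → b:[0, 2, 3, 4], c:[1]  free=[FFFFF...]
after append(b, 2) → b:[0, 2, 3, 4, 5, 6], c:[1]  free=[FFFFFFF.]
after unlink(c) → b:[0, 2, 3, 4, 5, 6]  free=[F.FFFFF.]
after truncate(b, 5) → b:[0, 2, 3, 4, 5]  free=[F.FFFF..]
after create(c) → b:[0, 2, 3, 4, 5], c:[1]  free=[FFFFFF..]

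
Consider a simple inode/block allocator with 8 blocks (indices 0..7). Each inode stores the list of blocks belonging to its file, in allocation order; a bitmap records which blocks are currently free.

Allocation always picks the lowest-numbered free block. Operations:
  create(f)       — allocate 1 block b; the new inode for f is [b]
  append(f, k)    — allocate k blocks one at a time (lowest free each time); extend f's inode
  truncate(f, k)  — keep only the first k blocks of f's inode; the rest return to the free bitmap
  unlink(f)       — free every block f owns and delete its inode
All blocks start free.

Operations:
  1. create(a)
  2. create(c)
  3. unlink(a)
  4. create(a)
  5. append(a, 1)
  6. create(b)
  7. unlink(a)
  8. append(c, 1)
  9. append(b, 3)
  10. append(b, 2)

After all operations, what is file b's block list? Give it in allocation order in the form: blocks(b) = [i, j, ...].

after create(a) → a:[0]  free=[F.......]
after create(c) → a:[0], c:[1]  free=[FF......]
after unlink(a) → c:[1]  free=[.F......]
after create(a) → a:[0], c:[1]  free=[FF......]
after append(a, 1) → a:[0, 2], c:[1]  free=[FFF.....]
after create(b) → a:[0, 2], b:[3], c:[1]  free=[FFFF....]
after unlink(a) → b:[3], c:[1]  free=[.F.F....]
after append(c, 1) → b:[3], c:[1, 0]  free=[FF.F....]
after append(b, 3) → b:[3, 2, 4, 5], c:[1, 0]  free=[FFFFFF..]
after append(b, 2) → b:[3, 2, 4, 5, 6, 7], c:[1, 0]  free=[FFFFFFFF]

blocks(b) = [3, 2, 4, 5, 6, 7]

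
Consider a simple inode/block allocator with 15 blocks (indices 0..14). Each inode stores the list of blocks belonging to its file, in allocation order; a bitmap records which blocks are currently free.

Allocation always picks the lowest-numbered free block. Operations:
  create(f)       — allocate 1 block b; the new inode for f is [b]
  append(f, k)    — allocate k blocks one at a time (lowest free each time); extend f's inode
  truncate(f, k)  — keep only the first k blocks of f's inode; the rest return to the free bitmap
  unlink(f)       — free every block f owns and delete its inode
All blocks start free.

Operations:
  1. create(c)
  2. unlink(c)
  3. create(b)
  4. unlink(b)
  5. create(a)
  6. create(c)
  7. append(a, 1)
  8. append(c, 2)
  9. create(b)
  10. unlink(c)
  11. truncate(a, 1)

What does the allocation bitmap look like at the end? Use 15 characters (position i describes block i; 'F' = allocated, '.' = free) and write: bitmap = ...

bitmap = F....F.........

  1. create(c)  ⇒  F..............  {c→[0]}
  2. unlink(c)  ⇒  ...............  {}
  3. create(b)  ⇒  F..............  {b→[0]}
  4. unlink(b)  ⇒  ...............  {}
  5. create(a)  ⇒  F..............  {a→[0]}
  6. create(c)  ⇒  FF.............  {a→[0]; c→[1]}
  7. append(a, 1)  ⇒  FFF............  {a→[0, 2]; c→[1]}
  8. append(c, 2)  ⇒  FFFFF..........  {a→[0, 2]; c→[1, 3, 4]}
  9. create(b)  ⇒  FFFFFF.........  {a→[0, 2]; b→[5]; c→[1, 3, 4]}
  10. unlink(c)  ⇒  F.F..F.........  {a→[0, 2]; b→[5]}
  11. truncate(a, 1)  ⇒  F....F.........  {a→[0]; b→[5]}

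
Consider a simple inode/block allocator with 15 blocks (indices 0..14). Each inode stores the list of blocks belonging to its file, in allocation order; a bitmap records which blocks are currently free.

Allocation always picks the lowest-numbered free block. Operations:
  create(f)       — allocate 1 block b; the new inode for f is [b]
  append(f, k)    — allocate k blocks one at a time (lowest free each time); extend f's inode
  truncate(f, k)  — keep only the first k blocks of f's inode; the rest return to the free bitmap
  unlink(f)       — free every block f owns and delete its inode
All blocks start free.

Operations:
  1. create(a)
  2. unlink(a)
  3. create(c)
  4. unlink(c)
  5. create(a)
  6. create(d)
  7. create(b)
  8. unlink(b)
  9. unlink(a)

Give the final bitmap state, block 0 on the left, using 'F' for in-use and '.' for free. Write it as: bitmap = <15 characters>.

create(a): bitmap=F.............. | a=[0]
unlink(a): bitmap=............... | 
create(c): bitmap=F.............. | c=[0]
unlink(c): bitmap=............... | 
create(a): bitmap=F.............. | a=[0]
create(d): bitmap=FF............. | a=[0] d=[1]
create(b): bitmap=FFF............ | a=[0] b=[2] d=[1]
unlink(b): bitmap=FF............. | a=[0] d=[1]
unlink(a): bitmap=.F............. | d=[1]

bitmap = .F.............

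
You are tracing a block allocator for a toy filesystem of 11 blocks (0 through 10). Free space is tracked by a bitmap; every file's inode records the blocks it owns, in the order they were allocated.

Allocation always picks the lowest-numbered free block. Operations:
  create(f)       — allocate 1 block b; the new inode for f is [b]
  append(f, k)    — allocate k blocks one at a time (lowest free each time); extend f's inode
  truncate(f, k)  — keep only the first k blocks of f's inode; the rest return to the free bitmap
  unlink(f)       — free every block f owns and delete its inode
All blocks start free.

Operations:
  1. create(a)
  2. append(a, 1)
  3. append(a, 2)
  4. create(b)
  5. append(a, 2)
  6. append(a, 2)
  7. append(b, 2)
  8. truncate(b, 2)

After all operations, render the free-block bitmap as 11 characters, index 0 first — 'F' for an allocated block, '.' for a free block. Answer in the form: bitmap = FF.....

after create(a) → a:[0]  free=[F..........]
after append(a, 1) → a:[0, 1]  free=[FF.........]
after append(a, 2) → a:[0, 1, 2, 3]  free=[FFFF.......]
after create(b) → a:[0, 1, 2, 3], b:[4]  free=[FFFFF......]
after append(a, 2) → a:[0, 1, 2, 3, 5, 6], b:[4]  free=[FFFFFFF....]
after append(a, 2) → a:[0, 1, 2, 3, 5, 6, 7, 8], b:[4]  free=[FFFFFFFFF..]
after append(b, 2) → a:[0, 1, 2, 3, 5, 6, 7, 8], b:[4, 9, 10]  free=[FFFFFFFFFFF]
after truncate(b, 2) → a:[0, 1, 2, 3, 5, 6, 7, 8], b:[4, 9]  free=[FFFFFFFFFF.]

bitmap = FFFFFFFFFF.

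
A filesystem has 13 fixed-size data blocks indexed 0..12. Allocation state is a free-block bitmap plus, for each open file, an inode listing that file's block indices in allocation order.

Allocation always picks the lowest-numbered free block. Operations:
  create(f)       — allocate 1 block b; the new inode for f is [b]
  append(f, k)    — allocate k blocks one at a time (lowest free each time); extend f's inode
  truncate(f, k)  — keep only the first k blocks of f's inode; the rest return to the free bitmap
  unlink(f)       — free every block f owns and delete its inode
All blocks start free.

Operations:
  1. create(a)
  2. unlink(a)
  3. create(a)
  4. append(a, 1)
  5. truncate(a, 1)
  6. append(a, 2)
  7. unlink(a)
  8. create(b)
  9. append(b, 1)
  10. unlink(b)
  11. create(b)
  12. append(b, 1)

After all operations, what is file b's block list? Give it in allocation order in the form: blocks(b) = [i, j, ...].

blocks(b) = [0, 1]

after create(a) → a:[0]  free=[F............]
after unlink(a) →   free=[.............]
after create(a) → a:[0]  free=[F............]
after append(a, 1) → a:[0, 1]  free=[FF...........]
after truncate(a, 1) → a:[0]  free=[F............]
after append(a, 2) → a:[0, 1, 2]  free=[FFF..........]
after unlink(a) →   free=[.............]
after create(b) → b:[0]  free=[F............]
after append(b, 1) → b:[0, 1]  free=[FF...........]
after unlink(b) →   free=[.............]
after create(b) → b:[0]  free=[F............]
after append(b, 1) → b:[0, 1]  free=[FF...........]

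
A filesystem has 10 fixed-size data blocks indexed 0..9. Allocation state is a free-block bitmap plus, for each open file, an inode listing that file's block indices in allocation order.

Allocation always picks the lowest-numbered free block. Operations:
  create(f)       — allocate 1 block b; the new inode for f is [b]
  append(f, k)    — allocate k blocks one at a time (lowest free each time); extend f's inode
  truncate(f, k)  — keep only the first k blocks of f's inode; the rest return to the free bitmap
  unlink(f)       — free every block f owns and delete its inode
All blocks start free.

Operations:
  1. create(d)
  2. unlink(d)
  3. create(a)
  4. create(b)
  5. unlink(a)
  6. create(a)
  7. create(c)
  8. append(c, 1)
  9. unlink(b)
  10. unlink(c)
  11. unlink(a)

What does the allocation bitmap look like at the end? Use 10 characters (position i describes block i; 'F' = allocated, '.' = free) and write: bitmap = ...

bitmap = ..........

create(d): bitmap=F......... | d=[0]
unlink(d): bitmap=.......... | 
create(a): bitmap=F......... | a=[0]
create(b): bitmap=FF........ | a=[0] b=[1]
unlink(a): bitmap=.F........ | b=[1]
create(a): bitmap=FF........ | a=[0] b=[1]
create(c): bitmap=FFF....... | a=[0] b=[1] c=[2]
append(c, 1): bitmap=FFFF...... | a=[0] b=[1] c=[2, 3]
unlink(b): bitmap=F.FF...... | a=[0] c=[2, 3]
unlink(c): bitmap=F......... | a=[0]
unlink(a): bitmap=.......... | 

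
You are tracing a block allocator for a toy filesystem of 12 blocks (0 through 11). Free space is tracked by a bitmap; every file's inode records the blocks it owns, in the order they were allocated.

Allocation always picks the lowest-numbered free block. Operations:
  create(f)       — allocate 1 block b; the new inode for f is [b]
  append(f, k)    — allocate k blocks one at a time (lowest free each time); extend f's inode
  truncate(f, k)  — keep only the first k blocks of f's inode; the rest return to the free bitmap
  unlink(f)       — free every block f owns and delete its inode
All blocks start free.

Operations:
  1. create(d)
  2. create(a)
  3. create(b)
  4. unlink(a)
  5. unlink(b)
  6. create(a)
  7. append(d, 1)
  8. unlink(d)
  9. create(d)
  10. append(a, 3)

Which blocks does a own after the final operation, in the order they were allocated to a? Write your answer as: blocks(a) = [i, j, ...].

blocks(a) = [1, 2, 3, 4]

[1] create(d) — d=0 (map F...........)
[2] create(a) — a=1 d=0 (map FF..........)
[3] create(b) — a=1 b=2 d=0 (map FFF.........)
[4] unlink(a) — b=2 d=0 (map F.F.........)
[5] unlink(b) — d=0 (map F...........)
[6] create(a) — a=1 d=0 (map FF..........)
[7] append(d, 1) — a=1 d=0,2 (map FFF.........)
[8] unlink(d) — a=1 (map .F..........)
[9] create(d) — a=1 d=0 (map FF..........)
[10] append(a, 3) — a=1,2,3,4 d=0 (map FFFFF.......)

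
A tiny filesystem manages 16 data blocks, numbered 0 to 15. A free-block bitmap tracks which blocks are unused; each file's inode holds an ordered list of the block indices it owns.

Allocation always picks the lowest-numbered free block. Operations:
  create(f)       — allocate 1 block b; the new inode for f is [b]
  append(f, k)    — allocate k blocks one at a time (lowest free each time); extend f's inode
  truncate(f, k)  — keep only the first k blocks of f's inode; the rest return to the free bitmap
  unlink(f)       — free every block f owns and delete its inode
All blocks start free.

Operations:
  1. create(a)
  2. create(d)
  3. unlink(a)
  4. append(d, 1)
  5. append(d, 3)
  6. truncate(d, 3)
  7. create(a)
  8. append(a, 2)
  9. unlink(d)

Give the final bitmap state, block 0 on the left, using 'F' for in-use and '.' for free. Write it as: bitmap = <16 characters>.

[1] create(a) — a=0 (map F...............)
[2] create(d) — a=0 d=1 (map FF..............)
[3] unlink(a) — d=1 (map .F..............)
[4] append(d, 1) — d=1,0 (map FF..............)
[5] append(d, 3) — d=1,0,2,3,4 (map FFFFF...........)
[6] truncate(d, 3) — d=1,0,2 (map FFF.............)
[7] create(a) — a=3 d=1,0,2 (map FFFF............)
[8] append(a, 2) — a=3,4,5 d=1,0,2 (map FFFFFF..........)
[9] unlink(d) — a=3,4,5 (map ...FFF..........)

bitmap = ...FFF..........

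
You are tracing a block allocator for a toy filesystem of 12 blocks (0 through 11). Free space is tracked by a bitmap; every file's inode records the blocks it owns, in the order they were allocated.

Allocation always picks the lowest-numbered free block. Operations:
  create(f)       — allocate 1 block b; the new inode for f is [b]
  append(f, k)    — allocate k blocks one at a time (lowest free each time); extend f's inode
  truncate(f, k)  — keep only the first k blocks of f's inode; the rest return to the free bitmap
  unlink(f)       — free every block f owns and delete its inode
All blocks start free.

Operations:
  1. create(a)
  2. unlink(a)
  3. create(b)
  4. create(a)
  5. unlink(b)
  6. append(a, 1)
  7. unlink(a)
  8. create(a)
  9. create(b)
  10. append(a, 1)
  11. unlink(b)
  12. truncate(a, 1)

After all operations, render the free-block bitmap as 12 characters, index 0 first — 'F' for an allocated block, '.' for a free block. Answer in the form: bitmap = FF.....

[1] create(a) — a=0 (map F...........)
[2] unlink(a) —  (map ............)
[3] create(b) — b=0 (map F...........)
[4] create(a) — a=1 b=0 (map FF..........)
[5] unlink(b) — a=1 (map .F..........)
[6] append(a, 1) — a=1,0 (map FF..........)
[7] unlink(a) —  (map ............)
[8] create(a) — a=0 (map F...........)
[9] create(b) — a=0 b=1 (map FF..........)
[10] append(a, 1) — a=0,2 b=1 (map FFF.........)
[11] unlink(b) — a=0,2 (map F.F.........)
[12] truncate(a, 1) — a=0 (map F...........)

bitmap = F...........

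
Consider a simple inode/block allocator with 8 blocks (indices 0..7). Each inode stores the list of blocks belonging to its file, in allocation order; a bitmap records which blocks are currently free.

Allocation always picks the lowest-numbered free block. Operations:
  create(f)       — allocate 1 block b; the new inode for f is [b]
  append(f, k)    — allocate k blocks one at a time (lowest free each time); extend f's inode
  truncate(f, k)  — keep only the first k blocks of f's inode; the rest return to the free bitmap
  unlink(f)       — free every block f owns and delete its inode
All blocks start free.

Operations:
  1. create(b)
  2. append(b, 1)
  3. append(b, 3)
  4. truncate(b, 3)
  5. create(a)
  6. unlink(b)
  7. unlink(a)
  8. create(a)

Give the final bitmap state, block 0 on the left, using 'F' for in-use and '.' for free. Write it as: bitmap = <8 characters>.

[1] create(b) — b=0 (map F.......)
[2] append(b, 1) — b=0,1 (map FF......)
[3] append(b, 3) — b=0,1,2,3,4 (map FFFFF...)
[4] truncate(b, 3) — b=0,1,2 (map FFF.....)
[5] create(a) — a=3 b=0,1,2 (map FFFF....)
[6] unlink(b) — a=3 (map ...F....)
[7] unlink(a) —  (map ........)
[8] create(a) — a=0 (map F.......)

bitmap = F.......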